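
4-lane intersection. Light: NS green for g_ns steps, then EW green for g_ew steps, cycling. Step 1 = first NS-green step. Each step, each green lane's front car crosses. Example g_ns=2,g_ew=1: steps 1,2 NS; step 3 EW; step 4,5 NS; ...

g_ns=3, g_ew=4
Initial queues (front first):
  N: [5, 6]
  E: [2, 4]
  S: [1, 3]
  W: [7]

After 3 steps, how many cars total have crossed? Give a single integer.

Step 1 [NS]: N:car5-GO,E:wait,S:car1-GO,W:wait | queues: N=1 E=2 S=1 W=1
Step 2 [NS]: N:car6-GO,E:wait,S:car3-GO,W:wait | queues: N=0 E=2 S=0 W=1
Step 3 [NS]: N:empty,E:wait,S:empty,W:wait | queues: N=0 E=2 S=0 W=1
Cars crossed by step 3: 4

Answer: 4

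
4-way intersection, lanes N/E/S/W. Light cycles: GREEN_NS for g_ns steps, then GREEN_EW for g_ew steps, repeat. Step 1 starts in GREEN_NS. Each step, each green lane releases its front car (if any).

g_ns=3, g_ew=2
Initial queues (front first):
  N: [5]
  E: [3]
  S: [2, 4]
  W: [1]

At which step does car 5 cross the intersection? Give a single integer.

Step 1 [NS]: N:car5-GO,E:wait,S:car2-GO,W:wait | queues: N=0 E=1 S=1 W=1
Step 2 [NS]: N:empty,E:wait,S:car4-GO,W:wait | queues: N=0 E=1 S=0 W=1
Step 3 [NS]: N:empty,E:wait,S:empty,W:wait | queues: N=0 E=1 S=0 W=1
Step 4 [EW]: N:wait,E:car3-GO,S:wait,W:car1-GO | queues: N=0 E=0 S=0 W=0
Car 5 crosses at step 1

1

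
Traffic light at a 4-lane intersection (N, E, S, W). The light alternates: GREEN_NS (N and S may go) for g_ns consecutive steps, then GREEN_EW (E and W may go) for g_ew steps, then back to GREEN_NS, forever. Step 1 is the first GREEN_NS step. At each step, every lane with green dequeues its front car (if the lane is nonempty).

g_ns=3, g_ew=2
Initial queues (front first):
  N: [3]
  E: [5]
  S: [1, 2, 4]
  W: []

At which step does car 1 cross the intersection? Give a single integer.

Step 1 [NS]: N:car3-GO,E:wait,S:car1-GO,W:wait | queues: N=0 E=1 S=2 W=0
Step 2 [NS]: N:empty,E:wait,S:car2-GO,W:wait | queues: N=0 E=1 S=1 W=0
Step 3 [NS]: N:empty,E:wait,S:car4-GO,W:wait | queues: N=0 E=1 S=0 W=0
Step 4 [EW]: N:wait,E:car5-GO,S:wait,W:empty | queues: N=0 E=0 S=0 W=0
Car 1 crosses at step 1

1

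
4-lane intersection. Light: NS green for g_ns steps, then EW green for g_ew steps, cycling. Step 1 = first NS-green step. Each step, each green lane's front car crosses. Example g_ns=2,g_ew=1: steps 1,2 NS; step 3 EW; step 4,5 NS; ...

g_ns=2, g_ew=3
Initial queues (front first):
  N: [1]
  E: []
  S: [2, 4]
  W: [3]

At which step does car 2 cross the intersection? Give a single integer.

Step 1 [NS]: N:car1-GO,E:wait,S:car2-GO,W:wait | queues: N=0 E=0 S=1 W=1
Step 2 [NS]: N:empty,E:wait,S:car4-GO,W:wait | queues: N=0 E=0 S=0 W=1
Step 3 [EW]: N:wait,E:empty,S:wait,W:car3-GO | queues: N=0 E=0 S=0 W=0
Car 2 crosses at step 1

1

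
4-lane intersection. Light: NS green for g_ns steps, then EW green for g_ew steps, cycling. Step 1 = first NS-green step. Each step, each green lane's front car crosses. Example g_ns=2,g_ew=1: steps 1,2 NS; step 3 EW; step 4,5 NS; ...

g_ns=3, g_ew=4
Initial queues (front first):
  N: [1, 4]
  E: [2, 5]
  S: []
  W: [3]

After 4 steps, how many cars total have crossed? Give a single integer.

Answer: 4

Derivation:
Step 1 [NS]: N:car1-GO,E:wait,S:empty,W:wait | queues: N=1 E=2 S=0 W=1
Step 2 [NS]: N:car4-GO,E:wait,S:empty,W:wait | queues: N=0 E=2 S=0 W=1
Step 3 [NS]: N:empty,E:wait,S:empty,W:wait | queues: N=0 E=2 S=0 W=1
Step 4 [EW]: N:wait,E:car2-GO,S:wait,W:car3-GO | queues: N=0 E=1 S=0 W=0
Cars crossed by step 4: 4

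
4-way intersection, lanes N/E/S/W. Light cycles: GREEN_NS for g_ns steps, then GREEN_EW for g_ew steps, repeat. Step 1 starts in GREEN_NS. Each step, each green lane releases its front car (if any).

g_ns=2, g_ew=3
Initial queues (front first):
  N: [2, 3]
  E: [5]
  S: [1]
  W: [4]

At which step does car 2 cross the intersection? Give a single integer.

Step 1 [NS]: N:car2-GO,E:wait,S:car1-GO,W:wait | queues: N=1 E=1 S=0 W=1
Step 2 [NS]: N:car3-GO,E:wait,S:empty,W:wait | queues: N=0 E=1 S=0 W=1
Step 3 [EW]: N:wait,E:car5-GO,S:wait,W:car4-GO | queues: N=0 E=0 S=0 W=0
Car 2 crosses at step 1

1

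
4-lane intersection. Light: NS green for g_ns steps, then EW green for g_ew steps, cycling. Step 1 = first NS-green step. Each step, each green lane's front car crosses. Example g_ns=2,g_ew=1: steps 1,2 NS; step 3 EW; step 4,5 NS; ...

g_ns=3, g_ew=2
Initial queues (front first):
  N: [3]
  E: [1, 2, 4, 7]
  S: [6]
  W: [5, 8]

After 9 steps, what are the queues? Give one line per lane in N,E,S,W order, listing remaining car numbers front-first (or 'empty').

Step 1 [NS]: N:car3-GO,E:wait,S:car6-GO,W:wait | queues: N=0 E=4 S=0 W=2
Step 2 [NS]: N:empty,E:wait,S:empty,W:wait | queues: N=0 E=4 S=0 W=2
Step 3 [NS]: N:empty,E:wait,S:empty,W:wait | queues: N=0 E=4 S=0 W=2
Step 4 [EW]: N:wait,E:car1-GO,S:wait,W:car5-GO | queues: N=0 E=3 S=0 W=1
Step 5 [EW]: N:wait,E:car2-GO,S:wait,W:car8-GO | queues: N=0 E=2 S=0 W=0
Step 6 [NS]: N:empty,E:wait,S:empty,W:wait | queues: N=0 E=2 S=0 W=0
Step 7 [NS]: N:empty,E:wait,S:empty,W:wait | queues: N=0 E=2 S=0 W=0
Step 8 [NS]: N:empty,E:wait,S:empty,W:wait | queues: N=0 E=2 S=0 W=0
Step 9 [EW]: N:wait,E:car4-GO,S:wait,W:empty | queues: N=0 E=1 S=0 W=0

N: empty
E: 7
S: empty
W: empty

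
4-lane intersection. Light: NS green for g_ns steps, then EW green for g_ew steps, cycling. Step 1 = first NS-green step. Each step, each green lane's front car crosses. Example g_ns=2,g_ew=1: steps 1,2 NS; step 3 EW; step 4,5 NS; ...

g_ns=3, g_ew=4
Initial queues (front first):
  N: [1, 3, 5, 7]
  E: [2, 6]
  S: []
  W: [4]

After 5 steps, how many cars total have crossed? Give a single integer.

Answer: 6

Derivation:
Step 1 [NS]: N:car1-GO,E:wait,S:empty,W:wait | queues: N=3 E=2 S=0 W=1
Step 2 [NS]: N:car3-GO,E:wait,S:empty,W:wait | queues: N=2 E=2 S=0 W=1
Step 3 [NS]: N:car5-GO,E:wait,S:empty,W:wait | queues: N=1 E=2 S=0 W=1
Step 4 [EW]: N:wait,E:car2-GO,S:wait,W:car4-GO | queues: N=1 E=1 S=0 W=0
Step 5 [EW]: N:wait,E:car6-GO,S:wait,W:empty | queues: N=1 E=0 S=0 W=0
Cars crossed by step 5: 6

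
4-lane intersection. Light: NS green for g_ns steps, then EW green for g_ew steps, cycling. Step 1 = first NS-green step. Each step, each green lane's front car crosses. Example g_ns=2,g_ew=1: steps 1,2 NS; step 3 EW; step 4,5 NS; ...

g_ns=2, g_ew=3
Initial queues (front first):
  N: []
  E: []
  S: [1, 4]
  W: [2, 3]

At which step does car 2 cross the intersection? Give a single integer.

Step 1 [NS]: N:empty,E:wait,S:car1-GO,W:wait | queues: N=0 E=0 S=1 W=2
Step 2 [NS]: N:empty,E:wait,S:car4-GO,W:wait | queues: N=0 E=0 S=0 W=2
Step 3 [EW]: N:wait,E:empty,S:wait,W:car2-GO | queues: N=0 E=0 S=0 W=1
Step 4 [EW]: N:wait,E:empty,S:wait,W:car3-GO | queues: N=0 E=0 S=0 W=0
Car 2 crosses at step 3

3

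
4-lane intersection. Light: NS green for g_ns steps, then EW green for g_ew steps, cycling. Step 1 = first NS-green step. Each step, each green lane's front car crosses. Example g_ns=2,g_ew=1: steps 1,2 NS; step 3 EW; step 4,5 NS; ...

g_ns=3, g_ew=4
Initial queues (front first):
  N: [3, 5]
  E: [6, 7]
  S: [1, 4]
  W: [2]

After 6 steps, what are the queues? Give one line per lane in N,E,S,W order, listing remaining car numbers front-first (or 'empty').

Step 1 [NS]: N:car3-GO,E:wait,S:car1-GO,W:wait | queues: N=1 E=2 S=1 W=1
Step 2 [NS]: N:car5-GO,E:wait,S:car4-GO,W:wait | queues: N=0 E=2 S=0 W=1
Step 3 [NS]: N:empty,E:wait,S:empty,W:wait | queues: N=0 E=2 S=0 W=1
Step 4 [EW]: N:wait,E:car6-GO,S:wait,W:car2-GO | queues: N=0 E=1 S=0 W=0
Step 5 [EW]: N:wait,E:car7-GO,S:wait,W:empty | queues: N=0 E=0 S=0 W=0

N: empty
E: empty
S: empty
W: empty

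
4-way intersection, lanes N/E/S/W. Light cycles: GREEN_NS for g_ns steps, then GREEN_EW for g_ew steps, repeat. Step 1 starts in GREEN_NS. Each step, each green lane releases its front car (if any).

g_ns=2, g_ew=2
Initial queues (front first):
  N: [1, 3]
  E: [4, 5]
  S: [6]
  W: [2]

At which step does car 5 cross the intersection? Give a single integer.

Step 1 [NS]: N:car1-GO,E:wait,S:car6-GO,W:wait | queues: N=1 E=2 S=0 W=1
Step 2 [NS]: N:car3-GO,E:wait,S:empty,W:wait | queues: N=0 E=2 S=0 W=1
Step 3 [EW]: N:wait,E:car4-GO,S:wait,W:car2-GO | queues: N=0 E=1 S=0 W=0
Step 4 [EW]: N:wait,E:car5-GO,S:wait,W:empty | queues: N=0 E=0 S=0 W=0
Car 5 crosses at step 4

4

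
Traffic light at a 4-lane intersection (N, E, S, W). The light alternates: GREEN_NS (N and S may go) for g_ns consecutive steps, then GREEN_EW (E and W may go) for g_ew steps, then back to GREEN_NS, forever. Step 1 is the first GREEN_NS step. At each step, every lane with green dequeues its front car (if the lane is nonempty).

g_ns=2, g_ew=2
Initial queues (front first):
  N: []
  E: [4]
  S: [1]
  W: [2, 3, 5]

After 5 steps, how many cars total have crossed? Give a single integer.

Step 1 [NS]: N:empty,E:wait,S:car1-GO,W:wait | queues: N=0 E=1 S=0 W=3
Step 2 [NS]: N:empty,E:wait,S:empty,W:wait | queues: N=0 E=1 S=0 W=3
Step 3 [EW]: N:wait,E:car4-GO,S:wait,W:car2-GO | queues: N=0 E=0 S=0 W=2
Step 4 [EW]: N:wait,E:empty,S:wait,W:car3-GO | queues: N=0 E=0 S=0 W=1
Step 5 [NS]: N:empty,E:wait,S:empty,W:wait | queues: N=0 E=0 S=0 W=1
Cars crossed by step 5: 4

Answer: 4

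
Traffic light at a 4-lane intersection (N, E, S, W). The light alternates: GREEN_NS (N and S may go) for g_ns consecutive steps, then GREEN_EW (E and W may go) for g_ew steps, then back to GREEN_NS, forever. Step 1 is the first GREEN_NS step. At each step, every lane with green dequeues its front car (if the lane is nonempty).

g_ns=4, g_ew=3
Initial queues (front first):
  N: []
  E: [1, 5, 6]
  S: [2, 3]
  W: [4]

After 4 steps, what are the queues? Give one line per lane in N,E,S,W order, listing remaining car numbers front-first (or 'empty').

Step 1 [NS]: N:empty,E:wait,S:car2-GO,W:wait | queues: N=0 E=3 S=1 W=1
Step 2 [NS]: N:empty,E:wait,S:car3-GO,W:wait | queues: N=0 E=3 S=0 W=1
Step 3 [NS]: N:empty,E:wait,S:empty,W:wait | queues: N=0 E=3 S=0 W=1
Step 4 [NS]: N:empty,E:wait,S:empty,W:wait | queues: N=0 E=3 S=0 W=1

N: empty
E: 1 5 6
S: empty
W: 4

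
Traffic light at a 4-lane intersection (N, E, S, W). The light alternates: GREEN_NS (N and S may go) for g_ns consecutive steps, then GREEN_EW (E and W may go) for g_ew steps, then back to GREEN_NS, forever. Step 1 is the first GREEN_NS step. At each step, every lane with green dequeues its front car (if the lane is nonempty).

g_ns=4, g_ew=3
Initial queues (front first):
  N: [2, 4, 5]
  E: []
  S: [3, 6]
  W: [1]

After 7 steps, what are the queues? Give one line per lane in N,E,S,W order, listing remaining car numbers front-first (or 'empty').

Step 1 [NS]: N:car2-GO,E:wait,S:car3-GO,W:wait | queues: N=2 E=0 S=1 W=1
Step 2 [NS]: N:car4-GO,E:wait,S:car6-GO,W:wait | queues: N=1 E=0 S=0 W=1
Step 3 [NS]: N:car5-GO,E:wait,S:empty,W:wait | queues: N=0 E=0 S=0 W=1
Step 4 [NS]: N:empty,E:wait,S:empty,W:wait | queues: N=0 E=0 S=0 W=1
Step 5 [EW]: N:wait,E:empty,S:wait,W:car1-GO | queues: N=0 E=0 S=0 W=0

N: empty
E: empty
S: empty
W: empty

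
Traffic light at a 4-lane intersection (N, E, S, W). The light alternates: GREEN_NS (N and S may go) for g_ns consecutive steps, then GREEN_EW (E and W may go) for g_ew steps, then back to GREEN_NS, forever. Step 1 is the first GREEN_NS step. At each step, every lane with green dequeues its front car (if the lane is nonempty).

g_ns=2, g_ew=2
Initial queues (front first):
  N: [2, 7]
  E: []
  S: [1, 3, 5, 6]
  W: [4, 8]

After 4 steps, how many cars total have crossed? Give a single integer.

Step 1 [NS]: N:car2-GO,E:wait,S:car1-GO,W:wait | queues: N=1 E=0 S=3 W=2
Step 2 [NS]: N:car7-GO,E:wait,S:car3-GO,W:wait | queues: N=0 E=0 S=2 W=2
Step 3 [EW]: N:wait,E:empty,S:wait,W:car4-GO | queues: N=0 E=0 S=2 W=1
Step 4 [EW]: N:wait,E:empty,S:wait,W:car8-GO | queues: N=0 E=0 S=2 W=0
Cars crossed by step 4: 6

Answer: 6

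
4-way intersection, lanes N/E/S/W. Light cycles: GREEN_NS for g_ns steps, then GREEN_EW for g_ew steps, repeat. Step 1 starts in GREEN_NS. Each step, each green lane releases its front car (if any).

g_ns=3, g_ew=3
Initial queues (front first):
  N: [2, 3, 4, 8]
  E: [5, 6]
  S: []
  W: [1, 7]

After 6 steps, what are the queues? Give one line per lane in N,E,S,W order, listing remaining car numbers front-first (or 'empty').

Step 1 [NS]: N:car2-GO,E:wait,S:empty,W:wait | queues: N=3 E=2 S=0 W=2
Step 2 [NS]: N:car3-GO,E:wait,S:empty,W:wait | queues: N=2 E=2 S=0 W=2
Step 3 [NS]: N:car4-GO,E:wait,S:empty,W:wait | queues: N=1 E=2 S=0 W=2
Step 4 [EW]: N:wait,E:car5-GO,S:wait,W:car1-GO | queues: N=1 E=1 S=0 W=1
Step 5 [EW]: N:wait,E:car6-GO,S:wait,W:car7-GO | queues: N=1 E=0 S=0 W=0
Step 6 [EW]: N:wait,E:empty,S:wait,W:empty | queues: N=1 E=0 S=0 W=0

N: 8
E: empty
S: empty
W: empty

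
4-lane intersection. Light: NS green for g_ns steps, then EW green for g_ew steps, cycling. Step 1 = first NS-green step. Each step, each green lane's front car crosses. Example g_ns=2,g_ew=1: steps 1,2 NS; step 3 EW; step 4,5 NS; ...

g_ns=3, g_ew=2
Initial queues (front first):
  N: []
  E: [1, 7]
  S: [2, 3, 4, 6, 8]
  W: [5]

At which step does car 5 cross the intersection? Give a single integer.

Step 1 [NS]: N:empty,E:wait,S:car2-GO,W:wait | queues: N=0 E=2 S=4 W=1
Step 2 [NS]: N:empty,E:wait,S:car3-GO,W:wait | queues: N=0 E=2 S=3 W=1
Step 3 [NS]: N:empty,E:wait,S:car4-GO,W:wait | queues: N=0 E=2 S=2 W=1
Step 4 [EW]: N:wait,E:car1-GO,S:wait,W:car5-GO | queues: N=0 E=1 S=2 W=0
Step 5 [EW]: N:wait,E:car7-GO,S:wait,W:empty | queues: N=0 E=0 S=2 W=0
Step 6 [NS]: N:empty,E:wait,S:car6-GO,W:wait | queues: N=0 E=0 S=1 W=0
Step 7 [NS]: N:empty,E:wait,S:car8-GO,W:wait | queues: N=0 E=0 S=0 W=0
Car 5 crosses at step 4

4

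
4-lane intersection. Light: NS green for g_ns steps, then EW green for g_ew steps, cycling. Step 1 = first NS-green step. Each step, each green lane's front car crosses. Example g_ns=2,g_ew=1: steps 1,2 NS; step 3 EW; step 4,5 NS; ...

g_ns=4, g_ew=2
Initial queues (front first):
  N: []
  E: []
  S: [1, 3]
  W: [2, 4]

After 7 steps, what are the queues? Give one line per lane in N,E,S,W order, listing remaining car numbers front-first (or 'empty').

Step 1 [NS]: N:empty,E:wait,S:car1-GO,W:wait | queues: N=0 E=0 S=1 W=2
Step 2 [NS]: N:empty,E:wait,S:car3-GO,W:wait | queues: N=0 E=0 S=0 W=2
Step 3 [NS]: N:empty,E:wait,S:empty,W:wait | queues: N=0 E=0 S=0 W=2
Step 4 [NS]: N:empty,E:wait,S:empty,W:wait | queues: N=0 E=0 S=0 W=2
Step 5 [EW]: N:wait,E:empty,S:wait,W:car2-GO | queues: N=0 E=0 S=0 W=1
Step 6 [EW]: N:wait,E:empty,S:wait,W:car4-GO | queues: N=0 E=0 S=0 W=0

N: empty
E: empty
S: empty
W: empty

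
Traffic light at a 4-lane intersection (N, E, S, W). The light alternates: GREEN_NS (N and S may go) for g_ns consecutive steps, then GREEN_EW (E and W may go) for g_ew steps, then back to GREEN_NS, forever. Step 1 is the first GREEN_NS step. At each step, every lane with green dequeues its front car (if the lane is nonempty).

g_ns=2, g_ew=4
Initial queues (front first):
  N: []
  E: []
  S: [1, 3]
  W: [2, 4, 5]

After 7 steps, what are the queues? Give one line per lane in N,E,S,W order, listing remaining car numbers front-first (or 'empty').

Step 1 [NS]: N:empty,E:wait,S:car1-GO,W:wait | queues: N=0 E=0 S=1 W=3
Step 2 [NS]: N:empty,E:wait,S:car3-GO,W:wait | queues: N=0 E=0 S=0 W=3
Step 3 [EW]: N:wait,E:empty,S:wait,W:car2-GO | queues: N=0 E=0 S=0 W=2
Step 4 [EW]: N:wait,E:empty,S:wait,W:car4-GO | queues: N=0 E=0 S=0 W=1
Step 5 [EW]: N:wait,E:empty,S:wait,W:car5-GO | queues: N=0 E=0 S=0 W=0

N: empty
E: empty
S: empty
W: empty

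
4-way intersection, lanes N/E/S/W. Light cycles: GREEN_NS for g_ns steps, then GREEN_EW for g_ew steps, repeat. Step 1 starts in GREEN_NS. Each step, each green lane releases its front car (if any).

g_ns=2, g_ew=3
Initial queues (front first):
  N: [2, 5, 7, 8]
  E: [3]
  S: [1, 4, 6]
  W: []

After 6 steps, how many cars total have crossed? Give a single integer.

Step 1 [NS]: N:car2-GO,E:wait,S:car1-GO,W:wait | queues: N=3 E=1 S=2 W=0
Step 2 [NS]: N:car5-GO,E:wait,S:car4-GO,W:wait | queues: N=2 E=1 S=1 W=0
Step 3 [EW]: N:wait,E:car3-GO,S:wait,W:empty | queues: N=2 E=0 S=1 W=0
Step 4 [EW]: N:wait,E:empty,S:wait,W:empty | queues: N=2 E=0 S=1 W=0
Step 5 [EW]: N:wait,E:empty,S:wait,W:empty | queues: N=2 E=0 S=1 W=0
Step 6 [NS]: N:car7-GO,E:wait,S:car6-GO,W:wait | queues: N=1 E=0 S=0 W=0
Cars crossed by step 6: 7

Answer: 7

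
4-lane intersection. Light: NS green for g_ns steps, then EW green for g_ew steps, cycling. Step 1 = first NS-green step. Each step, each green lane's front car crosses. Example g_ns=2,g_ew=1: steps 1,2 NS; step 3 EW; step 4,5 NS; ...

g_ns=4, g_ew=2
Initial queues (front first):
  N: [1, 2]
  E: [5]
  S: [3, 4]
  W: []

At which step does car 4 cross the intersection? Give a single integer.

Step 1 [NS]: N:car1-GO,E:wait,S:car3-GO,W:wait | queues: N=1 E=1 S=1 W=0
Step 2 [NS]: N:car2-GO,E:wait,S:car4-GO,W:wait | queues: N=0 E=1 S=0 W=0
Step 3 [NS]: N:empty,E:wait,S:empty,W:wait | queues: N=0 E=1 S=0 W=0
Step 4 [NS]: N:empty,E:wait,S:empty,W:wait | queues: N=0 E=1 S=0 W=0
Step 5 [EW]: N:wait,E:car5-GO,S:wait,W:empty | queues: N=0 E=0 S=0 W=0
Car 4 crosses at step 2

2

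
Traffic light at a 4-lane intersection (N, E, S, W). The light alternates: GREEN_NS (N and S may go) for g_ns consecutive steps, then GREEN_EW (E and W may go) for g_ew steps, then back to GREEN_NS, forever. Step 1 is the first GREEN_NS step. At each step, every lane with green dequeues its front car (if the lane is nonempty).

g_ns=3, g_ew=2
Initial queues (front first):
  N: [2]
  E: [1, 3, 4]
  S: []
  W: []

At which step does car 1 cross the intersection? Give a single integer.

Step 1 [NS]: N:car2-GO,E:wait,S:empty,W:wait | queues: N=0 E=3 S=0 W=0
Step 2 [NS]: N:empty,E:wait,S:empty,W:wait | queues: N=0 E=3 S=0 W=0
Step 3 [NS]: N:empty,E:wait,S:empty,W:wait | queues: N=0 E=3 S=0 W=0
Step 4 [EW]: N:wait,E:car1-GO,S:wait,W:empty | queues: N=0 E=2 S=0 W=0
Step 5 [EW]: N:wait,E:car3-GO,S:wait,W:empty | queues: N=0 E=1 S=0 W=0
Step 6 [NS]: N:empty,E:wait,S:empty,W:wait | queues: N=0 E=1 S=0 W=0
Step 7 [NS]: N:empty,E:wait,S:empty,W:wait | queues: N=0 E=1 S=0 W=0
Step 8 [NS]: N:empty,E:wait,S:empty,W:wait | queues: N=0 E=1 S=0 W=0
Step 9 [EW]: N:wait,E:car4-GO,S:wait,W:empty | queues: N=0 E=0 S=0 W=0
Car 1 crosses at step 4

4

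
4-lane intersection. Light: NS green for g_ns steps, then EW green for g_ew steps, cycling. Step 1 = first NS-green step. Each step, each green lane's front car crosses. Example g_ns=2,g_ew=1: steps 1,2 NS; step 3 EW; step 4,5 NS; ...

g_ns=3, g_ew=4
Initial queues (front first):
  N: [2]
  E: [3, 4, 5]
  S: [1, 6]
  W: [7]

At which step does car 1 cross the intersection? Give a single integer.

Step 1 [NS]: N:car2-GO,E:wait,S:car1-GO,W:wait | queues: N=0 E=3 S=1 W=1
Step 2 [NS]: N:empty,E:wait,S:car6-GO,W:wait | queues: N=0 E=3 S=0 W=1
Step 3 [NS]: N:empty,E:wait,S:empty,W:wait | queues: N=0 E=3 S=0 W=1
Step 4 [EW]: N:wait,E:car3-GO,S:wait,W:car7-GO | queues: N=0 E=2 S=0 W=0
Step 5 [EW]: N:wait,E:car4-GO,S:wait,W:empty | queues: N=0 E=1 S=0 W=0
Step 6 [EW]: N:wait,E:car5-GO,S:wait,W:empty | queues: N=0 E=0 S=0 W=0
Car 1 crosses at step 1

1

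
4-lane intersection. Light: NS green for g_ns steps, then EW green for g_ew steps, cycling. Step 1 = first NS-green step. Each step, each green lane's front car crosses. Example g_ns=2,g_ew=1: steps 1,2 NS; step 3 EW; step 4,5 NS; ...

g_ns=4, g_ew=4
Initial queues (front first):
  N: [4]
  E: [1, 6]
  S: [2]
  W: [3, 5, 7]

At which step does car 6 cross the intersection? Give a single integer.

Step 1 [NS]: N:car4-GO,E:wait,S:car2-GO,W:wait | queues: N=0 E=2 S=0 W=3
Step 2 [NS]: N:empty,E:wait,S:empty,W:wait | queues: N=0 E=2 S=0 W=3
Step 3 [NS]: N:empty,E:wait,S:empty,W:wait | queues: N=0 E=2 S=0 W=3
Step 4 [NS]: N:empty,E:wait,S:empty,W:wait | queues: N=0 E=2 S=0 W=3
Step 5 [EW]: N:wait,E:car1-GO,S:wait,W:car3-GO | queues: N=0 E=1 S=0 W=2
Step 6 [EW]: N:wait,E:car6-GO,S:wait,W:car5-GO | queues: N=0 E=0 S=0 W=1
Step 7 [EW]: N:wait,E:empty,S:wait,W:car7-GO | queues: N=0 E=0 S=0 W=0
Car 6 crosses at step 6

6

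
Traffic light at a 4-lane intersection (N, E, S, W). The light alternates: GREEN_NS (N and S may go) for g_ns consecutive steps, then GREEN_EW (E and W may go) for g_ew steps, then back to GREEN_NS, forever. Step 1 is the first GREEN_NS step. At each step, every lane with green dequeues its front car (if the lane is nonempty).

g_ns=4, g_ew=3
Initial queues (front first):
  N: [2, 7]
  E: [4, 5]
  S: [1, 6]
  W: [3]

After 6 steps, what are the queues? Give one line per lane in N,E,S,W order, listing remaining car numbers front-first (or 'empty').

Step 1 [NS]: N:car2-GO,E:wait,S:car1-GO,W:wait | queues: N=1 E=2 S=1 W=1
Step 2 [NS]: N:car7-GO,E:wait,S:car6-GO,W:wait | queues: N=0 E=2 S=0 W=1
Step 3 [NS]: N:empty,E:wait,S:empty,W:wait | queues: N=0 E=2 S=0 W=1
Step 4 [NS]: N:empty,E:wait,S:empty,W:wait | queues: N=0 E=2 S=0 W=1
Step 5 [EW]: N:wait,E:car4-GO,S:wait,W:car3-GO | queues: N=0 E=1 S=0 W=0
Step 6 [EW]: N:wait,E:car5-GO,S:wait,W:empty | queues: N=0 E=0 S=0 W=0

N: empty
E: empty
S: empty
W: empty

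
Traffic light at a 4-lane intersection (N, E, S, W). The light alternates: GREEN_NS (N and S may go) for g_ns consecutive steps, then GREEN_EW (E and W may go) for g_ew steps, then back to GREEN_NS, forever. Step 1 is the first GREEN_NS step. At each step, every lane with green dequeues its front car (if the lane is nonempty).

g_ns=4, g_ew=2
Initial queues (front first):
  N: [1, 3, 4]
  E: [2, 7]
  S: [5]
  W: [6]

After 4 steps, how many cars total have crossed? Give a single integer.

Step 1 [NS]: N:car1-GO,E:wait,S:car5-GO,W:wait | queues: N=2 E=2 S=0 W=1
Step 2 [NS]: N:car3-GO,E:wait,S:empty,W:wait | queues: N=1 E=2 S=0 W=1
Step 3 [NS]: N:car4-GO,E:wait,S:empty,W:wait | queues: N=0 E=2 S=0 W=1
Step 4 [NS]: N:empty,E:wait,S:empty,W:wait | queues: N=0 E=2 S=0 W=1
Cars crossed by step 4: 4

Answer: 4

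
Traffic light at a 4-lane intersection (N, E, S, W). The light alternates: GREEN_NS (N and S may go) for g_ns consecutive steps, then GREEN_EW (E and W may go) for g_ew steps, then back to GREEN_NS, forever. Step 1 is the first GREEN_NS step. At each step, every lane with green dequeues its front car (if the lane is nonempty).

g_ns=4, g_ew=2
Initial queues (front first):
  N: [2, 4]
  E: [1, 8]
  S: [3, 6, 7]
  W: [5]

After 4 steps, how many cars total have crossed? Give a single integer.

Answer: 5

Derivation:
Step 1 [NS]: N:car2-GO,E:wait,S:car3-GO,W:wait | queues: N=1 E=2 S=2 W=1
Step 2 [NS]: N:car4-GO,E:wait,S:car6-GO,W:wait | queues: N=0 E=2 S=1 W=1
Step 3 [NS]: N:empty,E:wait,S:car7-GO,W:wait | queues: N=0 E=2 S=0 W=1
Step 4 [NS]: N:empty,E:wait,S:empty,W:wait | queues: N=0 E=2 S=0 W=1
Cars crossed by step 4: 5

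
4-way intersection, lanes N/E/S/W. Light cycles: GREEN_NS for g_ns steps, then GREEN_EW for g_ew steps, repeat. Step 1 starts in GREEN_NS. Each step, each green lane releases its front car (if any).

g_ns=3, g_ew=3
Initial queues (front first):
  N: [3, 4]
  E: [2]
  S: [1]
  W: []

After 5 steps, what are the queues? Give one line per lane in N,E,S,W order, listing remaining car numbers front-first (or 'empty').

Step 1 [NS]: N:car3-GO,E:wait,S:car1-GO,W:wait | queues: N=1 E=1 S=0 W=0
Step 2 [NS]: N:car4-GO,E:wait,S:empty,W:wait | queues: N=0 E=1 S=0 W=0
Step 3 [NS]: N:empty,E:wait,S:empty,W:wait | queues: N=0 E=1 S=0 W=0
Step 4 [EW]: N:wait,E:car2-GO,S:wait,W:empty | queues: N=0 E=0 S=0 W=0

N: empty
E: empty
S: empty
W: empty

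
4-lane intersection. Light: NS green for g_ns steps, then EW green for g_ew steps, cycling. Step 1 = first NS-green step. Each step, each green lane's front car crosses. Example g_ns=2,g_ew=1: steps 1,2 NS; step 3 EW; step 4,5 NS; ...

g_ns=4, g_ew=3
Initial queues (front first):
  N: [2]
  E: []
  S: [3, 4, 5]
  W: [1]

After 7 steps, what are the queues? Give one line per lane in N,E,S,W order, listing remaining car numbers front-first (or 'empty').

Step 1 [NS]: N:car2-GO,E:wait,S:car3-GO,W:wait | queues: N=0 E=0 S=2 W=1
Step 2 [NS]: N:empty,E:wait,S:car4-GO,W:wait | queues: N=0 E=0 S=1 W=1
Step 3 [NS]: N:empty,E:wait,S:car5-GO,W:wait | queues: N=0 E=0 S=0 W=1
Step 4 [NS]: N:empty,E:wait,S:empty,W:wait | queues: N=0 E=0 S=0 W=1
Step 5 [EW]: N:wait,E:empty,S:wait,W:car1-GO | queues: N=0 E=0 S=0 W=0

N: empty
E: empty
S: empty
W: empty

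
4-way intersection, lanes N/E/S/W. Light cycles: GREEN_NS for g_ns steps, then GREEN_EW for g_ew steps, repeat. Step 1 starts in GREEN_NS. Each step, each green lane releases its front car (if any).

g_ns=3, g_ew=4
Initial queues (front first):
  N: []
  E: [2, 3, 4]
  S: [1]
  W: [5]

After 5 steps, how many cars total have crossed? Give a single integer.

Step 1 [NS]: N:empty,E:wait,S:car1-GO,W:wait | queues: N=0 E=3 S=0 W=1
Step 2 [NS]: N:empty,E:wait,S:empty,W:wait | queues: N=0 E=3 S=0 W=1
Step 3 [NS]: N:empty,E:wait,S:empty,W:wait | queues: N=0 E=3 S=0 W=1
Step 4 [EW]: N:wait,E:car2-GO,S:wait,W:car5-GO | queues: N=0 E=2 S=0 W=0
Step 5 [EW]: N:wait,E:car3-GO,S:wait,W:empty | queues: N=0 E=1 S=0 W=0
Cars crossed by step 5: 4

Answer: 4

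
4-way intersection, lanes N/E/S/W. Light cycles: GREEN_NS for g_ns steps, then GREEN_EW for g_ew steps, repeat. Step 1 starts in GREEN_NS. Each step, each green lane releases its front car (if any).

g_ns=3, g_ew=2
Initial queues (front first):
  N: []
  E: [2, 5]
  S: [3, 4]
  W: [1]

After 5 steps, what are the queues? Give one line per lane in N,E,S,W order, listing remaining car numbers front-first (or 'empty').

Step 1 [NS]: N:empty,E:wait,S:car3-GO,W:wait | queues: N=0 E=2 S=1 W=1
Step 2 [NS]: N:empty,E:wait,S:car4-GO,W:wait | queues: N=0 E=2 S=0 W=1
Step 3 [NS]: N:empty,E:wait,S:empty,W:wait | queues: N=0 E=2 S=0 W=1
Step 4 [EW]: N:wait,E:car2-GO,S:wait,W:car1-GO | queues: N=0 E=1 S=0 W=0
Step 5 [EW]: N:wait,E:car5-GO,S:wait,W:empty | queues: N=0 E=0 S=0 W=0

N: empty
E: empty
S: empty
W: empty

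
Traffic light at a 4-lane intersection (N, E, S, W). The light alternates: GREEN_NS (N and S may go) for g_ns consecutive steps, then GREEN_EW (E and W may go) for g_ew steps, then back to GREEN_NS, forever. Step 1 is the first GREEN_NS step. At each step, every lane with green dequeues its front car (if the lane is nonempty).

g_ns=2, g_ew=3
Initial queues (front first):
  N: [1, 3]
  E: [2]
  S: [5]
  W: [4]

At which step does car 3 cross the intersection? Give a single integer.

Step 1 [NS]: N:car1-GO,E:wait,S:car5-GO,W:wait | queues: N=1 E=1 S=0 W=1
Step 2 [NS]: N:car3-GO,E:wait,S:empty,W:wait | queues: N=0 E=1 S=0 W=1
Step 3 [EW]: N:wait,E:car2-GO,S:wait,W:car4-GO | queues: N=0 E=0 S=0 W=0
Car 3 crosses at step 2

2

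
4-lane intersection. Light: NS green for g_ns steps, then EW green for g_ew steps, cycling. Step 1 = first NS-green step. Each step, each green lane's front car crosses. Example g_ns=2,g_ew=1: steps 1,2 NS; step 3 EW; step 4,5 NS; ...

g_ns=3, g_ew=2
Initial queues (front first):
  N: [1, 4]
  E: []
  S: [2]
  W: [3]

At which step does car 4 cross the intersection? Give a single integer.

Step 1 [NS]: N:car1-GO,E:wait,S:car2-GO,W:wait | queues: N=1 E=0 S=0 W=1
Step 2 [NS]: N:car4-GO,E:wait,S:empty,W:wait | queues: N=0 E=0 S=0 W=1
Step 3 [NS]: N:empty,E:wait,S:empty,W:wait | queues: N=0 E=0 S=0 W=1
Step 4 [EW]: N:wait,E:empty,S:wait,W:car3-GO | queues: N=0 E=0 S=0 W=0
Car 4 crosses at step 2

2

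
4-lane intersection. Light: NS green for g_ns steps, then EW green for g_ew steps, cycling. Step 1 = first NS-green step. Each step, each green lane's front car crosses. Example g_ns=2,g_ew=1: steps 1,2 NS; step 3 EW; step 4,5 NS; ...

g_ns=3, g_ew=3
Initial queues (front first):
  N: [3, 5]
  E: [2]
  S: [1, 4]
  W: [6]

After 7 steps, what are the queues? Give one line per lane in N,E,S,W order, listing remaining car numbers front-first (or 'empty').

Step 1 [NS]: N:car3-GO,E:wait,S:car1-GO,W:wait | queues: N=1 E=1 S=1 W=1
Step 2 [NS]: N:car5-GO,E:wait,S:car4-GO,W:wait | queues: N=0 E=1 S=0 W=1
Step 3 [NS]: N:empty,E:wait,S:empty,W:wait | queues: N=0 E=1 S=0 W=1
Step 4 [EW]: N:wait,E:car2-GO,S:wait,W:car6-GO | queues: N=0 E=0 S=0 W=0

N: empty
E: empty
S: empty
W: empty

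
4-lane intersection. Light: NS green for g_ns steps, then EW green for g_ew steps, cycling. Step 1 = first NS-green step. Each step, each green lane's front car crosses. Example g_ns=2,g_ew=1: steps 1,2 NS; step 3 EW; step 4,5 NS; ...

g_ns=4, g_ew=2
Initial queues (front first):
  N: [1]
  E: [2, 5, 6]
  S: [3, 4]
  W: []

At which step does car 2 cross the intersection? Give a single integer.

Step 1 [NS]: N:car1-GO,E:wait,S:car3-GO,W:wait | queues: N=0 E=3 S=1 W=0
Step 2 [NS]: N:empty,E:wait,S:car4-GO,W:wait | queues: N=0 E=3 S=0 W=0
Step 3 [NS]: N:empty,E:wait,S:empty,W:wait | queues: N=0 E=3 S=0 W=0
Step 4 [NS]: N:empty,E:wait,S:empty,W:wait | queues: N=0 E=3 S=0 W=0
Step 5 [EW]: N:wait,E:car2-GO,S:wait,W:empty | queues: N=0 E=2 S=0 W=0
Step 6 [EW]: N:wait,E:car5-GO,S:wait,W:empty | queues: N=0 E=1 S=0 W=0
Step 7 [NS]: N:empty,E:wait,S:empty,W:wait | queues: N=0 E=1 S=0 W=0
Step 8 [NS]: N:empty,E:wait,S:empty,W:wait | queues: N=0 E=1 S=0 W=0
Step 9 [NS]: N:empty,E:wait,S:empty,W:wait | queues: N=0 E=1 S=0 W=0
Step 10 [NS]: N:empty,E:wait,S:empty,W:wait | queues: N=0 E=1 S=0 W=0
Step 11 [EW]: N:wait,E:car6-GO,S:wait,W:empty | queues: N=0 E=0 S=0 W=0
Car 2 crosses at step 5

5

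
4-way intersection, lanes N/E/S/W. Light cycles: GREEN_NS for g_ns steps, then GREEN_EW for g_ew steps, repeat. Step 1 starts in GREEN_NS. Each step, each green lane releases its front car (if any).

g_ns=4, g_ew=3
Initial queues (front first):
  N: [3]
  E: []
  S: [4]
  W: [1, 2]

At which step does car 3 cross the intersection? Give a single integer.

Step 1 [NS]: N:car3-GO,E:wait,S:car4-GO,W:wait | queues: N=0 E=0 S=0 W=2
Step 2 [NS]: N:empty,E:wait,S:empty,W:wait | queues: N=0 E=0 S=0 W=2
Step 3 [NS]: N:empty,E:wait,S:empty,W:wait | queues: N=0 E=0 S=0 W=2
Step 4 [NS]: N:empty,E:wait,S:empty,W:wait | queues: N=0 E=0 S=0 W=2
Step 5 [EW]: N:wait,E:empty,S:wait,W:car1-GO | queues: N=0 E=0 S=0 W=1
Step 6 [EW]: N:wait,E:empty,S:wait,W:car2-GO | queues: N=0 E=0 S=0 W=0
Car 3 crosses at step 1

1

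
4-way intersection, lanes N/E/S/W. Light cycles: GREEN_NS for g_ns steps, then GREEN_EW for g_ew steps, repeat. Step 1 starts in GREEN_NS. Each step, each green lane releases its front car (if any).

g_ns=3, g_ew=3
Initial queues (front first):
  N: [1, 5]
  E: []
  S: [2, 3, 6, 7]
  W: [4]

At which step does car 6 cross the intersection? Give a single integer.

Step 1 [NS]: N:car1-GO,E:wait,S:car2-GO,W:wait | queues: N=1 E=0 S=3 W=1
Step 2 [NS]: N:car5-GO,E:wait,S:car3-GO,W:wait | queues: N=0 E=0 S=2 W=1
Step 3 [NS]: N:empty,E:wait,S:car6-GO,W:wait | queues: N=0 E=0 S=1 W=1
Step 4 [EW]: N:wait,E:empty,S:wait,W:car4-GO | queues: N=0 E=0 S=1 W=0
Step 5 [EW]: N:wait,E:empty,S:wait,W:empty | queues: N=0 E=0 S=1 W=0
Step 6 [EW]: N:wait,E:empty,S:wait,W:empty | queues: N=0 E=0 S=1 W=0
Step 7 [NS]: N:empty,E:wait,S:car7-GO,W:wait | queues: N=0 E=0 S=0 W=0
Car 6 crosses at step 3

3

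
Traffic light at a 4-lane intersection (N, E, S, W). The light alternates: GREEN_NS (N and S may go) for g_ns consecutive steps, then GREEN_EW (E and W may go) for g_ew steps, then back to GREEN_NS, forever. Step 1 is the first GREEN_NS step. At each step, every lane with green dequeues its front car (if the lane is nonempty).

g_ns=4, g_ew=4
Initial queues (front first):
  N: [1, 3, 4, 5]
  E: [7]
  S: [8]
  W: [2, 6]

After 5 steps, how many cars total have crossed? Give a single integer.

Answer: 7

Derivation:
Step 1 [NS]: N:car1-GO,E:wait,S:car8-GO,W:wait | queues: N=3 E=1 S=0 W=2
Step 2 [NS]: N:car3-GO,E:wait,S:empty,W:wait | queues: N=2 E=1 S=0 W=2
Step 3 [NS]: N:car4-GO,E:wait,S:empty,W:wait | queues: N=1 E=1 S=0 W=2
Step 4 [NS]: N:car5-GO,E:wait,S:empty,W:wait | queues: N=0 E=1 S=0 W=2
Step 5 [EW]: N:wait,E:car7-GO,S:wait,W:car2-GO | queues: N=0 E=0 S=0 W=1
Cars crossed by step 5: 7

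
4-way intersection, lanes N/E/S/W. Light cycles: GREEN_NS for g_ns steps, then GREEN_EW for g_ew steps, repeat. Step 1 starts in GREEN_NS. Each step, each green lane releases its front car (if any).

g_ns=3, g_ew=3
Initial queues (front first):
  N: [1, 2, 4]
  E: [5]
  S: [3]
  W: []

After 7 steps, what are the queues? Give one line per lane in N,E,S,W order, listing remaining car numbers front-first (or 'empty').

Step 1 [NS]: N:car1-GO,E:wait,S:car3-GO,W:wait | queues: N=2 E=1 S=0 W=0
Step 2 [NS]: N:car2-GO,E:wait,S:empty,W:wait | queues: N=1 E=1 S=0 W=0
Step 3 [NS]: N:car4-GO,E:wait,S:empty,W:wait | queues: N=0 E=1 S=0 W=0
Step 4 [EW]: N:wait,E:car5-GO,S:wait,W:empty | queues: N=0 E=0 S=0 W=0

N: empty
E: empty
S: empty
W: empty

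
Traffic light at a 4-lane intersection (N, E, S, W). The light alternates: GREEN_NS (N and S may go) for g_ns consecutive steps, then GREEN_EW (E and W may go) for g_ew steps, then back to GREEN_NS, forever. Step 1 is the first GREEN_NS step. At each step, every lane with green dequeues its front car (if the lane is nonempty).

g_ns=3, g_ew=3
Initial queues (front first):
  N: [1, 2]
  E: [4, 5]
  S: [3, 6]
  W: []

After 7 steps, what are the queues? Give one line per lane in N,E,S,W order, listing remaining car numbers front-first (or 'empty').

Step 1 [NS]: N:car1-GO,E:wait,S:car3-GO,W:wait | queues: N=1 E=2 S=1 W=0
Step 2 [NS]: N:car2-GO,E:wait,S:car6-GO,W:wait | queues: N=0 E=2 S=0 W=0
Step 3 [NS]: N:empty,E:wait,S:empty,W:wait | queues: N=0 E=2 S=0 W=0
Step 4 [EW]: N:wait,E:car4-GO,S:wait,W:empty | queues: N=0 E=1 S=0 W=0
Step 5 [EW]: N:wait,E:car5-GO,S:wait,W:empty | queues: N=0 E=0 S=0 W=0

N: empty
E: empty
S: empty
W: empty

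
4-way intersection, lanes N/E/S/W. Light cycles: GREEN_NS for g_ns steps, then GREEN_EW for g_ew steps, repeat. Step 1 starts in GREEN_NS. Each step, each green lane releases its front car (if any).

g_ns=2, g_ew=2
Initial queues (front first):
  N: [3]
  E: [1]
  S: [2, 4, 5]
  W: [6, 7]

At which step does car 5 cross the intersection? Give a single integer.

Step 1 [NS]: N:car3-GO,E:wait,S:car2-GO,W:wait | queues: N=0 E=1 S=2 W=2
Step 2 [NS]: N:empty,E:wait,S:car4-GO,W:wait | queues: N=0 E=1 S=1 W=2
Step 3 [EW]: N:wait,E:car1-GO,S:wait,W:car6-GO | queues: N=0 E=0 S=1 W=1
Step 4 [EW]: N:wait,E:empty,S:wait,W:car7-GO | queues: N=0 E=0 S=1 W=0
Step 5 [NS]: N:empty,E:wait,S:car5-GO,W:wait | queues: N=0 E=0 S=0 W=0
Car 5 crosses at step 5

5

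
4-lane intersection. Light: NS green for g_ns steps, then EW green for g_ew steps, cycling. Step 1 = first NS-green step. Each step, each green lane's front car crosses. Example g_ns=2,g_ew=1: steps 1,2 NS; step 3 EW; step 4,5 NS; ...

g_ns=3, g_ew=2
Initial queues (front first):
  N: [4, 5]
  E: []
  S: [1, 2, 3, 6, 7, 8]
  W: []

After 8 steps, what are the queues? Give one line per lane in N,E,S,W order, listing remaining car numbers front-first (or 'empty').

Step 1 [NS]: N:car4-GO,E:wait,S:car1-GO,W:wait | queues: N=1 E=0 S=5 W=0
Step 2 [NS]: N:car5-GO,E:wait,S:car2-GO,W:wait | queues: N=0 E=0 S=4 W=0
Step 3 [NS]: N:empty,E:wait,S:car3-GO,W:wait | queues: N=0 E=0 S=3 W=0
Step 4 [EW]: N:wait,E:empty,S:wait,W:empty | queues: N=0 E=0 S=3 W=0
Step 5 [EW]: N:wait,E:empty,S:wait,W:empty | queues: N=0 E=0 S=3 W=0
Step 6 [NS]: N:empty,E:wait,S:car6-GO,W:wait | queues: N=0 E=0 S=2 W=0
Step 7 [NS]: N:empty,E:wait,S:car7-GO,W:wait | queues: N=0 E=0 S=1 W=0
Step 8 [NS]: N:empty,E:wait,S:car8-GO,W:wait | queues: N=0 E=0 S=0 W=0

N: empty
E: empty
S: empty
W: empty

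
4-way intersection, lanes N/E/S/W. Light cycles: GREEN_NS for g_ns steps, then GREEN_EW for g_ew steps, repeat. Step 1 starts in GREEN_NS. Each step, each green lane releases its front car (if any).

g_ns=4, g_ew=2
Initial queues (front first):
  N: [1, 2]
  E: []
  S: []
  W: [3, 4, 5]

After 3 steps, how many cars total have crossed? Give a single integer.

Answer: 2

Derivation:
Step 1 [NS]: N:car1-GO,E:wait,S:empty,W:wait | queues: N=1 E=0 S=0 W=3
Step 2 [NS]: N:car2-GO,E:wait,S:empty,W:wait | queues: N=0 E=0 S=0 W=3
Step 3 [NS]: N:empty,E:wait,S:empty,W:wait | queues: N=0 E=0 S=0 W=3
Cars crossed by step 3: 2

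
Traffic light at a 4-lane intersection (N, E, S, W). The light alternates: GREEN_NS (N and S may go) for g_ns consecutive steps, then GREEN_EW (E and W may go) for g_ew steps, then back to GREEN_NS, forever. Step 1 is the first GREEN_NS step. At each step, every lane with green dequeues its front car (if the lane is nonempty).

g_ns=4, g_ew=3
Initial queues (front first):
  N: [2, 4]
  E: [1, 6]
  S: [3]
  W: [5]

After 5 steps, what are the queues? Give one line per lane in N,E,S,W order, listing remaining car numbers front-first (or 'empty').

Step 1 [NS]: N:car2-GO,E:wait,S:car3-GO,W:wait | queues: N=1 E=2 S=0 W=1
Step 2 [NS]: N:car4-GO,E:wait,S:empty,W:wait | queues: N=0 E=2 S=0 W=1
Step 3 [NS]: N:empty,E:wait,S:empty,W:wait | queues: N=0 E=2 S=0 W=1
Step 4 [NS]: N:empty,E:wait,S:empty,W:wait | queues: N=0 E=2 S=0 W=1
Step 5 [EW]: N:wait,E:car1-GO,S:wait,W:car5-GO | queues: N=0 E=1 S=0 W=0

N: empty
E: 6
S: empty
W: empty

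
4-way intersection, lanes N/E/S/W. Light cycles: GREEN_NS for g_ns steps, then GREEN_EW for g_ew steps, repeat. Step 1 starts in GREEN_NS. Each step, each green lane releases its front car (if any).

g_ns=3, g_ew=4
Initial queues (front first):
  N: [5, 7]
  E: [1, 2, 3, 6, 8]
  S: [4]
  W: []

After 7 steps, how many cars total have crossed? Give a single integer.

Answer: 7

Derivation:
Step 1 [NS]: N:car5-GO,E:wait,S:car4-GO,W:wait | queues: N=1 E=5 S=0 W=0
Step 2 [NS]: N:car7-GO,E:wait,S:empty,W:wait | queues: N=0 E=5 S=0 W=0
Step 3 [NS]: N:empty,E:wait,S:empty,W:wait | queues: N=0 E=5 S=0 W=0
Step 4 [EW]: N:wait,E:car1-GO,S:wait,W:empty | queues: N=0 E=4 S=0 W=0
Step 5 [EW]: N:wait,E:car2-GO,S:wait,W:empty | queues: N=0 E=3 S=0 W=0
Step 6 [EW]: N:wait,E:car3-GO,S:wait,W:empty | queues: N=0 E=2 S=0 W=0
Step 7 [EW]: N:wait,E:car6-GO,S:wait,W:empty | queues: N=0 E=1 S=0 W=0
Cars crossed by step 7: 7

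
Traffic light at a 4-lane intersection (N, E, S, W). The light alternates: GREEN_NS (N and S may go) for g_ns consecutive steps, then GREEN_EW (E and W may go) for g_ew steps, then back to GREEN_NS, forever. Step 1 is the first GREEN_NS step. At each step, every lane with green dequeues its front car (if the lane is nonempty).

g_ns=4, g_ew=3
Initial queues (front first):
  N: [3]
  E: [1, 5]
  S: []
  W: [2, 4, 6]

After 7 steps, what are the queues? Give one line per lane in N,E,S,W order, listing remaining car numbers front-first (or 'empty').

Step 1 [NS]: N:car3-GO,E:wait,S:empty,W:wait | queues: N=0 E=2 S=0 W=3
Step 2 [NS]: N:empty,E:wait,S:empty,W:wait | queues: N=0 E=2 S=0 W=3
Step 3 [NS]: N:empty,E:wait,S:empty,W:wait | queues: N=0 E=2 S=0 W=3
Step 4 [NS]: N:empty,E:wait,S:empty,W:wait | queues: N=0 E=2 S=0 W=3
Step 5 [EW]: N:wait,E:car1-GO,S:wait,W:car2-GO | queues: N=0 E=1 S=0 W=2
Step 6 [EW]: N:wait,E:car5-GO,S:wait,W:car4-GO | queues: N=0 E=0 S=0 W=1
Step 7 [EW]: N:wait,E:empty,S:wait,W:car6-GO | queues: N=0 E=0 S=0 W=0

N: empty
E: empty
S: empty
W: empty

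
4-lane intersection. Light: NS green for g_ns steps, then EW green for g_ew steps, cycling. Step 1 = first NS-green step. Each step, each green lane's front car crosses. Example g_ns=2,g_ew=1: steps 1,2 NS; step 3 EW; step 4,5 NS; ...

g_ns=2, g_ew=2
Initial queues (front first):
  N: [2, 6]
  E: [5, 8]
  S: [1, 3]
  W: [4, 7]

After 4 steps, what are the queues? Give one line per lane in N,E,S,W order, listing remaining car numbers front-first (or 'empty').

Step 1 [NS]: N:car2-GO,E:wait,S:car1-GO,W:wait | queues: N=1 E=2 S=1 W=2
Step 2 [NS]: N:car6-GO,E:wait,S:car3-GO,W:wait | queues: N=0 E=2 S=0 W=2
Step 3 [EW]: N:wait,E:car5-GO,S:wait,W:car4-GO | queues: N=0 E=1 S=0 W=1
Step 4 [EW]: N:wait,E:car8-GO,S:wait,W:car7-GO | queues: N=0 E=0 S=0 W=0

N: empty
E: empty
S: empty
W: empty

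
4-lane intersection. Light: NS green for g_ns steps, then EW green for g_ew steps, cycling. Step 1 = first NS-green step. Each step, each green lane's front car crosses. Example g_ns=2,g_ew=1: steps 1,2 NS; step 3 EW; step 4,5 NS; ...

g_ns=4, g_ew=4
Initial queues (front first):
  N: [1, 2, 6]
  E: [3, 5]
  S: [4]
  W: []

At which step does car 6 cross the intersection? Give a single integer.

Step 1 [NS]: N:car1-GO,E:wait,S:car4-GO,W:wait | queues: N=2 E=2 S=0 W=0
Step 2 [NS]: N:car2-GO,E:wait,S:empty,W:wait | queues: N=1 E=2 S=0 W=0
Step 3 [NS]: N:car6-GO,E:wait,S:empty,W:wait | queues: N=0 E=2 S=0 W=0
Step 4 [NS]: N:empty,E:wait,S:empty,W:wait | queues: N=0 E=2 S=0 W=0
Step 5 [EW]: N:wait,E:car3-GO,S:wait,W:empty | queues: N=0 E=1 S=0 W=0
Step 6 [EW]: N:wait,E:car5-GO,S:wait,W:empty | queues: N=0 E=0 S=0 W=0
Car 6 crosses at step 3

3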